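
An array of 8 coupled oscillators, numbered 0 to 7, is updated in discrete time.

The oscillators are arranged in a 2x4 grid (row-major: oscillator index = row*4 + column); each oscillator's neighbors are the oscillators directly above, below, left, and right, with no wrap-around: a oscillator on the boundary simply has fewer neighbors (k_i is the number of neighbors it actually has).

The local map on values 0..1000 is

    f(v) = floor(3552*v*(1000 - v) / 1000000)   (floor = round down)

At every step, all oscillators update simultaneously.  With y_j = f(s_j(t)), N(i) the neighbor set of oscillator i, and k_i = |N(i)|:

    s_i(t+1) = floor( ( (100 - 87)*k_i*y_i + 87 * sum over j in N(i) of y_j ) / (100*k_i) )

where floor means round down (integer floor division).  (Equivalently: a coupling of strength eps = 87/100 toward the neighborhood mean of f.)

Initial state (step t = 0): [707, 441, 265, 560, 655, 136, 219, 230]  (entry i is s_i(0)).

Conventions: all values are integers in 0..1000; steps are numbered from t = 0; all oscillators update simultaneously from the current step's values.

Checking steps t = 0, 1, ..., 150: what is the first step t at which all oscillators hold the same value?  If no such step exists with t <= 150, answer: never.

Simulating step by step:
t=0: [707, 441, 265, 560, 655, 136, 219, 230]  (not all equal)
t=1: [825, 648, 773, 687, 605, 716, 582, 726]  (not all equal)
t=2: [787, 643, 787, 677, 647, 825, 707, 799]  (not all equal)
t=3: [784, 599, 751, 607, 586, 751, 581, 731]  (not all equal)
t=4: [823, 670, 829, 702, 662, 833, 699, 835]  (not all equal)
t=5: [754, 541, 725, 528, 543, 738, 528, 711]  (not all equal)
t=6: [852, 709, 861, 740, 699, 857, 730, 864]  (not all equal)
t=7: [701, 474, 668, 455, 480, 688, 461, 655]  (not all equal)
t=8: [867, 780, 869, 805, 770, 868, 796, 870]  (not all equal)
t=9: [591, 432, 557, 422, 436, 578, 426, 544]  (not all equal)
t=10: [870, 867, 869, 876, 863, 870, 873, 868]  (not all equal)
t=11: [412, 402, 396, 402, 403, 406, 402, 391]  (not all equal)
t=12: [854, 854, 852, 847, 857, 853, 850, 851]  (not all equal)
t=13: [438, 444, 450, 449, 442, 443, 447, 455]  (not all equal)
t=14: [875, 876, 877, 879, 875, 876, 878, 878]  (not all equal)
t=15: [386, 385, 380, 380, 386, 384, 382, 378]  (not all equal)
t=16: [841, 839, 838, 835, 840, 840, 837, 836]  (not all equal)
t=17: [477, 477, 483, 484, 475, 479, 481, 486]  (not all equal)
t=18: [885, 886, 886, 886, 885, 885, 886, 886]  (not all equal)
t=19: [359, 359, 358, 358, 361, 359, 358, 358]  (not all equal)
t=20: [817, 816, 816, 816, 817, 817, 816, 816]  (not all equal)
t=21: [531, 531, 533, 533, 531, 532, 532, 533]  (not all equal)
t=22: [884, 884, 884, 884, 884, 884, 884, 884]  (all equal)

Answer: 22
Key observation: Synchronization is absorbing here: once all oscillators are equal they stay equal, and step 22 is the first all-equal step.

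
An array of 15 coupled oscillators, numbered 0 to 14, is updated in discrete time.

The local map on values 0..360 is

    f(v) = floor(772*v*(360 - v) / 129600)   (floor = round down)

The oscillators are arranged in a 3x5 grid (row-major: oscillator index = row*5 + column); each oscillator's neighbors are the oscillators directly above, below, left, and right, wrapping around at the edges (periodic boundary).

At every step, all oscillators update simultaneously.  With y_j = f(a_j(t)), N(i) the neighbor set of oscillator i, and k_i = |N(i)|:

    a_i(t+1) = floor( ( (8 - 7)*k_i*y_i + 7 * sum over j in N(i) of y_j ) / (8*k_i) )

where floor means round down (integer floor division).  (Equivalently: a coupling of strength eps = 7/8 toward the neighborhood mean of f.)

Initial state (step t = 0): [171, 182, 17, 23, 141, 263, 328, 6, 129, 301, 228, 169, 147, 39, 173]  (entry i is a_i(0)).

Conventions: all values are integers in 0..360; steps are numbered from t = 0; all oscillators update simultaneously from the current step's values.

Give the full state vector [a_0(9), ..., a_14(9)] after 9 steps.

Answer: [192, 192, 192, 192, 192, 192, 192, 192, 192, 192, 192, 192, 192, 192, 192]

Derivation:
t=0: [171, 182, 17, 23, 141, 263, 328, 6, 129, 301, 228, 169, 147, 39, 173]
t=1: [178, 129, 99, 108, 139, 136, 127, 101, 73, 166, 181, 159, 91, 140, 142]
t=2: [184, 177, 158, 160, 182, 186, 175, 150, 166, 170, 187, 174, 167, 157, 186]
t=3: [192, 191, 190, 190, 191, 192, 190, 190, 189, 191, 192, 191, 189, 190, 191]
t=4: [192, 192, 192, 192, 192, 192, 192, 192, 192, 192, 192, 192, 192, 192, 192]
t=5: [192, 192, 192, 192, 192, 192, 192, 192, 192, 192, 192, 192, 192, 192, 192]
t=6: [192, 192, 192, 192, 192, 192, 192, 192, 192, 192, 192, 192, 192, 192, 192]
t=7: [192, 192, 192, 192, 192, 192, 192, 192, 192, 192, 192, 192, 192, 192, 192]
t=8: [192, 192, 192, 192, 192, 192, 192, 192, 192, 192, 192, 192, 192, 192, 192]
t=9: [192, 192, 192, 192, 192, 192, 192, 192, 192, 192, 192, 192, 192, 192, 192]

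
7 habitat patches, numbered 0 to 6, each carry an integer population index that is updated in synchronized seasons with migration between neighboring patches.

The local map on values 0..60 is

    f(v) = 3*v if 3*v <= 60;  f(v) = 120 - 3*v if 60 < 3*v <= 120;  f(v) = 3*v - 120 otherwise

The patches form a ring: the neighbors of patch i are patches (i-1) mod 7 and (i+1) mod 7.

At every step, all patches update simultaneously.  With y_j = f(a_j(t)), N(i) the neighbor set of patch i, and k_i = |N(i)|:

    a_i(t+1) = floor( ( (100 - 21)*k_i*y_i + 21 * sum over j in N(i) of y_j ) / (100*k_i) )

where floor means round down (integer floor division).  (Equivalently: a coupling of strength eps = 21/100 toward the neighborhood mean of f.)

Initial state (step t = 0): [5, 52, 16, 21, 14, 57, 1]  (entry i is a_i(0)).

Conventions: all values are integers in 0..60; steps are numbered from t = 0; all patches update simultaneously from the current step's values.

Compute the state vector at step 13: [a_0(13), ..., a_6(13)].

Simulating step by step:
t=0: [5, 52, 16, 21, 14, 57, 1]
t=1: [15, 35, 47, 54, 44, 45, 9]
t=2: [39, 18, 22, 36, 15, 15, 27]
t=3: [12, 48, 49, 19, 41, 44, 35]
t=4: [32, 25, 29, 48, 9, 11, 16]
t=5: [28, 41, 33, 25, 27, 33, 43]
t=6: [29, 8, 21, 41, 37, 21, 13]
t=7: [32, 28, 47, 9, 13, 50, 40]
t=8: [22, 33, 23, 27, 36, 27, 5]
t=9: [46, 27, 46, 37, 17, 33, 21]
t=10: [24, 34, 19, 14, 43, 27, 49]
t=11: [42, 25, 51, 40, 15, 34, 30]
t=12: [12, 39, 30, 8, 37, 22, 26]
t=13: [33, 9, 26, 23, 15, 48, 42]

Answer: [33, 9, 26, 23, 15, 48, 42]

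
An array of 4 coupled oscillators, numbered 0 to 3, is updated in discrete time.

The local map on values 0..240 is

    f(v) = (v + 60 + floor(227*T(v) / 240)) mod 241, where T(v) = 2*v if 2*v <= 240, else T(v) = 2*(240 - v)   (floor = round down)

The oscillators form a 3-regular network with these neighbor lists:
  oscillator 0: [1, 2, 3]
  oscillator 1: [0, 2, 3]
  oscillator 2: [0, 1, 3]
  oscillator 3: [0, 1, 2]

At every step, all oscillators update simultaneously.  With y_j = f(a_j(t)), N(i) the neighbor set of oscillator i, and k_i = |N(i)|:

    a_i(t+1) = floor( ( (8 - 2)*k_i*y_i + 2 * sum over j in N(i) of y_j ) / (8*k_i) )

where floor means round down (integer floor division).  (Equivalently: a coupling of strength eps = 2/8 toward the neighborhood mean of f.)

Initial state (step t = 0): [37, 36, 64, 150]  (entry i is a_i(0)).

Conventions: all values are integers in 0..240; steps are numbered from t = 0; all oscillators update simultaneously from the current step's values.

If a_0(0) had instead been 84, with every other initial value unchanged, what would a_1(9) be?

Answer: a_1(9) = 145
Key observation: This trace re-runs the system from the modified initial state.

Derivation:
t=0: [84, 36, 64, 150]
t=1: [71, 140, 33, 123]
t=2: [56, 139, 144, 149]
t=3: [201, 153, 150, 147]
t=4: [104, 133, 135, 136]
t=5: [127, 150, 149, 148]
t=6: [154, 140, 141, 142]
t=7: [138, 146, 146, 145]
t=8: [147, 142, 142, 143]
t=9: [142, 145, 145, 144]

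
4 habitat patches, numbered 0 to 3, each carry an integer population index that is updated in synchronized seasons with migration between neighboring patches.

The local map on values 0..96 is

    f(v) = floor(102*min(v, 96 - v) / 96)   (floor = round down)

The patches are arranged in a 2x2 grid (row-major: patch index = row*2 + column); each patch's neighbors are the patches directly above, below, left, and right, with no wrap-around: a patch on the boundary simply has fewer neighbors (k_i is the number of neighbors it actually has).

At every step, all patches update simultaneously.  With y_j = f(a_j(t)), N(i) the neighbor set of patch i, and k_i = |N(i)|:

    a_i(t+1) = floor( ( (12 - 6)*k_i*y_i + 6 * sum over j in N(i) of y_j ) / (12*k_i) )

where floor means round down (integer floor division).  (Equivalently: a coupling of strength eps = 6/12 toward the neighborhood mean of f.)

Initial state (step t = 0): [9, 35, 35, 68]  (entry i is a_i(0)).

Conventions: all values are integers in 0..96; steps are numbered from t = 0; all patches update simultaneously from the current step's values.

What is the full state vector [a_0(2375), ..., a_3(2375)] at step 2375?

Answer: [49, 49, 49, 49]
Key observation: The state at step 14, [49, 49, 49, 49], reappears at step 15: the system is in a cycle of period 1 from step 14 on.  Therefore the state at step 2375 equals the state at step 14 + ((2375 - 14) mod 1) = 14, which is [49, 49, 49, 49].

Derivation:
t=0: [9, 35, 35, 68]
t=1: [23, 28, 28, 33]
t=2: [26, 29, 29, 32]
t=3: [28, 30, 30, 32]
t=4: [30, 31, 31, 32]
t=5: [31, 32, 32, 33]
t=6: [33, 33, 33, 34]
t=7: [35, 35, 35, 35]
t=8: [37, 37, 37, 37]
t=9: [39, 39, 39, 39]
t=10: [41, 41, 41, 41]
t=11: [43, 43, 43, 43]
t=12: [45, 45, 45, 45]
t=13: [47, 47, 47, 47]
t=14: [49, 49, 49, 49]
t=15: [49, 49, 49, 49]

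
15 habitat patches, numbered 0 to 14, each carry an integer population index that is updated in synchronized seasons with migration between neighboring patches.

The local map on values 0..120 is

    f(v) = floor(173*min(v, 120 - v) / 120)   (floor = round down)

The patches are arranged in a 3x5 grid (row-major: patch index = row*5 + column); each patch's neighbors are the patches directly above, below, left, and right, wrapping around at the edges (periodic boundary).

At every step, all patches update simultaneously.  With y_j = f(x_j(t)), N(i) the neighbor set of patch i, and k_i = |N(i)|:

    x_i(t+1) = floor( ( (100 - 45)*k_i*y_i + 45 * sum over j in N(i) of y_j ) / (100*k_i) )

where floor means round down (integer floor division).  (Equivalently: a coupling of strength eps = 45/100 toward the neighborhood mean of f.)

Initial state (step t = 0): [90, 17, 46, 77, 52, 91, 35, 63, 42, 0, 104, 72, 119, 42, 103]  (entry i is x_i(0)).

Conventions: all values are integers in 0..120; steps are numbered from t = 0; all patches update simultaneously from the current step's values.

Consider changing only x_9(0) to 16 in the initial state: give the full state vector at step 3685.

Simulating step by step:
t=0: [90, 17, 46, 77, 52, 91, 35, 63, 42, 16, 104, 72, 119, 42, 103]
t=1: [41, 38, 55, 62, 57, 38, 51, 65, 58, 35, 32, 48, 31, 49, 33]
t=2: [59, 61, 72, 80, 71, 55, 68, 74, 77, 57, 51, 62, 57, 67, 53]
t=3: [81, 81, 70, 62, 72, 78, 75, 68, 65, 77, 76, 80, 78, 72, 75]
t=4: [58, 58, 70, 78, 67, 60, 62, 71, 75, 64, 61, 58, 63, 70, 64]
t=5: [82, 81, 72, 64, 75, 84, 81, 72, 66, 78, 84, 83, 78, 71, 79]
t=6: [54, 56, 67, 75, 63, 52, 56, 67, 73, 61, 52, 54, 62, 69, 60]
t=7: [77, 78, 75, 68, 80, 76, 78, 76, 70, 81, 76, 78, 79, 73, 82]
t=8: [60, 60, 64, 69, 58, 61, 60, 63, 68, 58, 61, 60, 61, 65, 57]
t=9: [85, 85, 80, 75, 82, 85, 85, 81, 76, 82, 84, 85, 83, 78, 82]
t=10: [50, 50, 56, 61, 54, 50, 50, 55, 60, 54, 51, 50, 54, 59, 54]
t=11: [72, 72, 79, 83, 77, 72, 72, 78, 83, 77, 73, 72, 77, 83, 77]
t=12: [67, 67, 59, 54, 61, 67, 67, 60, 54, 61, 67, 67, 60, 54, 60]
t=13: [77, 77, 83, 78, 83, 77, 77, 83, 78, 83, 77, 77, 83, 79, 83]
t=14: [60, 60, 54, 58, 54, 60, 60, 54, 58, 54, 60, 60, 54, 57, 54]
t=15: [84, 84, 78, 81, 78, 84, 84, 78, 81, 78, 84, 84, 78, 81, 78]
t=16: [52, 52, 58, 56, 58, 52, 52, 58, 56, 58, 52, 52, 58, 56, 58]
t=17: [75, 75, 81, 80, 81, 75, 75, 81, 80, 81, 75, 75, 81, 80, 81]
t=18: [63, 63, 57, 56, 57, 63, 63, 57, 56, 57, 63, 63, 57, 56, 57]
t=19: [82, 82, 81, 80, 81, 82, 82, 81, 80, 81, 82, 82, 81, 80, 81]
t=20: [54, 54, 55, 56, 55, 54, 54, 55, 56, 55, 54, 54, 55, 56, 55]
t=21: [77, 77, 78, 79, 78, 77, 77, 78, 79, 78, 77, 77, 78, 79, 78]
t=22: [60, 60, 60, 59, 60, 60, 60, 60, 59, 60, 60, 60, 60, 59, 60]
t=23: [86, 86, 85, 85, 85, 86, 86, 85, 85, 85, 86, 86, 85, 85, 85]
t=24: [49, 49, 49, 50, 49, 49, 49, 49, 50, 49, 49, 49, 49, 50, 49]
t=25: [70, 70, 70, 71, 70, 70, 70, 70, 71, 70, 70, 70, 70, 71, 70]
t=26: [72, 72, 71, 70, 71, 72, 72, 71, 70, 71, 72, 72, 71, 70, 71]
t=27: [69, 69, 70, 71, 70, 69, 69, 70, 71, 70, 69, 69, 70, 71, 70]
t=28: [72, 72, 71, 70, 71, 72, 72, 71, 70, 71, 72, 72, 71, 70, 71]

Answer: [69, 69, 70, 71, 70, 69, 69, 70, 71, 70, 69, 69, 70, 71, 70]
Key observation: The state at step 26, [72, 72, 71, 70, 71, 72, 72, 71, 70, 71, 72, 72, 71, 70, 71], reappears at step 28: the system is in a cycle of period 2 from step 26 on.  Therefore the state at step 3685 equals the state at step 26 + ((3685 - 26) mod 2) = 27, which is [69, 69, 70, 71, 70, 69, 69, 70, 71, 70, 69, 69, 70, 71, 70].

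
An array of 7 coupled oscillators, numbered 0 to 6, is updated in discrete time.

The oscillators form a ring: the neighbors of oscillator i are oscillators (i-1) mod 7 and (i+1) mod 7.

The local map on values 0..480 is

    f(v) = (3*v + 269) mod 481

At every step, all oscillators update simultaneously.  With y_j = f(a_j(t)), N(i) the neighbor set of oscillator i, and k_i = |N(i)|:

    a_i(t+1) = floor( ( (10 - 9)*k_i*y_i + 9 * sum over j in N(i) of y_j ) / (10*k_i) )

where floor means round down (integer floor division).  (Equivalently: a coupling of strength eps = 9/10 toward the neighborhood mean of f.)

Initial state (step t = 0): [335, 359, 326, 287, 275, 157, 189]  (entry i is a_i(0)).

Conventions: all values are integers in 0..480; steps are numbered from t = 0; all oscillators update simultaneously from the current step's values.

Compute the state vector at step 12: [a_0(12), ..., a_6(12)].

Answer: [378, 366, 234, 174, 264, 264, 454]

Derivation:
t=0: [335, 359, 326, 287, 275, 157, 189]
t=1: [363, 307, 276, 204, 205, 245, 292]
t=2: [224, 261, 296, 282, 239, 267, 215]
t=3: [281, 303, 128, 113, 119, 216, 298]
t=4: [202, 166, 171, 155, 267, 199, 283]
t=5: [238, 341, 272, 209, 297, 157, 366]
t=6: [332, 97, 347, 185, 323, 297, 166]
t=7: [194, 300, 224, 315, 271, 272, 254]
t=8: [161, 394, 252, 286, 180, 97, 228]
t=9: [243, 151, 84, 192, 142, 367, 204]
t=10: [292, 58, 276, 150, 368, 317, 239]
t=11: [228, 187, 319, 269, 264, 221, 200]
t=12: [378, 366, 234, 174, 264, 264, 454]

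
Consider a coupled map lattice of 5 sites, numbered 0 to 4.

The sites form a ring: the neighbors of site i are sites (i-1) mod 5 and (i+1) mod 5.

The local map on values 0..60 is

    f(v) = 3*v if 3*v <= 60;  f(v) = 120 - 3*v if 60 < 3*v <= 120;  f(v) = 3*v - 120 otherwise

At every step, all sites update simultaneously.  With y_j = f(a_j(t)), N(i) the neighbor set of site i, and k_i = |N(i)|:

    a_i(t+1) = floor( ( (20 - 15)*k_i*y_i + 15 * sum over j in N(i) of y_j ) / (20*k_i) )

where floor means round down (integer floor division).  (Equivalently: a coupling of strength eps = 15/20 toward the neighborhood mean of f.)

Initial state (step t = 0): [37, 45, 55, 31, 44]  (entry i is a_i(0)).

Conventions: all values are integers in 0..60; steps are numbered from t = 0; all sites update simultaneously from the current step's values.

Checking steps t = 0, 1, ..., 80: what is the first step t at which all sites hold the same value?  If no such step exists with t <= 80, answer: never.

Answer: 31
Key observation: Synchronization is absorbing here: once all sites are equal they stay equal, and step 31 is the first all-equal step.

Derivation:
t=0: [37, 45, 55, 31, 44]  (not all equal)
t=1: [12, 24, 27, 28, 16]  (not all equal)
t=2: [45, 40, 41, 41, 39]  (not all equal)
t=3: [4, 6, 1, 3, 7]  (not all equal)
t=4: [17, 10, 10, 11, 13]  (not all equal)
t=5: [38, 37, 31, 34, 41]  (not all equal)
t=6: [6, 14, 16, 15, 9]  (not all equal)
t=7: [30, 35, 44, 39, 30]  (not all equal)
t=8: [24, 19, 9, 16, 19]  (not all equal)
t=9: [54, 42, 46, 43, 50]  (not all equal)
t=10: [24, 24, 10, 20, 26]  (not all equal)
t=11: [45, 41, 48, 42, 51]  (not all equal)
t=12: [17, 15, 9, 22, 16]  (not all equal)
t=13: [47, 40, 43, 41, 51]  (not all equal)
t=14: [17, 11, 3, 16, 17]  (not all equal)
t=15: [44, 30, 32, 34, 49]  (not all equal)
t=16: [24, 21, 24, 23, 18]  (not all equal)
t=17: [53, 50, 52, 51, 50]  (not all equal)
t=18: [32, 35, 32, 33, 34]  (not all equal)
t=19: [18, 21, 19, 21, 21]  (not all equal)
t=20: [56, 55, 57, 57, 55]  (not all equal)
t=21: [45, 48, 48, 48, 48]  (not all equal)
t=22: [21, 20, 24, 24, 20]  (not all equal)
t=23: [59, 54, 52, 52, 54]  (not all equal)
t=24: [45, 45, 38, 38, 45]  (not all equal)
t=25: [15, 11, 9, 9, 11]  (not all equal)
t=26: [36, 35, 29, 29, 35]  (not all equal)
t=27: [14, 20, 26, 26, 20]  (not all equal)
t=28: [55, 46, 48, 48, 46]  (not all equal)
t=29: [24, 30, 21, 21, 30]  (not all equal)
t=30: [34, 46, 46, 46, 46]  (not all equal)
t=31: [18, 18, 18, 18, 18]  (all equal)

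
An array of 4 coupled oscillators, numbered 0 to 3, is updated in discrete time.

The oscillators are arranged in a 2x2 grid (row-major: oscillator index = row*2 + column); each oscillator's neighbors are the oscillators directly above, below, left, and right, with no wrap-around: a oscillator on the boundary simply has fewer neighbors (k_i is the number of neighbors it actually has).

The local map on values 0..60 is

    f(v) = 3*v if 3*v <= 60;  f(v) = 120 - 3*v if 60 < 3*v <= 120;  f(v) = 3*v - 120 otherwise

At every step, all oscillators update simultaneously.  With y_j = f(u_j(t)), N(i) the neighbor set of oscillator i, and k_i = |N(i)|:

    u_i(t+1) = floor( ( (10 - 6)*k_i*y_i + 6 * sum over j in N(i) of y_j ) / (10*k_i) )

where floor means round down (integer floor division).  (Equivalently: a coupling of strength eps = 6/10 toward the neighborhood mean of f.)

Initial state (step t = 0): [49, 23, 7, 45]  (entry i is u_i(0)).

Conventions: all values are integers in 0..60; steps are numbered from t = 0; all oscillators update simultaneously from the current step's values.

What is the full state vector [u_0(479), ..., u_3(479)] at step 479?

Answer: [12, 12, 12, 12]
Key observation: The state at step 33, [12, 12, 12, 12], reappears at step 35: the system is in a cycle of period 2 from step 33 on.  Therefore the state at step 479 equals the state at step 33 + ((479 - 33) mod 2) = 33, which is [12, 12, 12, 12].

Derivation:
t=0: [49, 23, 7, 45]
t=1: [32, 33, 21, 27]
t=2: [33, 27, 41, 39]
t=3: [21, 22, 8, 13]
t=4: [46, 50, 38, 39]
t=5: [18, 18, 8, 12]
t=6: [45, 48, 36, 37]
t=7: [16, 16, 12, 14]
t=8: [44, 46, 41, 42]
t=9: [11, 12, 6, 8]
t=10: [29, 31, 24, 25]
t=11: [35, 34, 42, 40]
t=12: [13, 11, 6, 7]
t=13: [30, 31, 25, 23]
t=14: [33, 35, 42, 42]
t=15: [14, 14, 10, 8]
t=16: [38, 36, 31, 31]
t=17: [14, 14, 20, 22]
t=18: [47, 45, 52, 52]
t=19: [23, 23, 31, 29]
t=20: [43, 45, 36, 36]
t=21: [11, 12, 11, 12]
t=22: [33, 35, 33, 35]
t=23: [19, 16, 19, 16]
t=24: [54, 50, 54, 50]
t=25: [38, 33, 38, 33]
t=26: [10, 16, 10, 16]
t=27: [35, 42, 35, 42]
t=28: [12, 8, 12, 8]
t=29: [32, 27, 32, 27]
t=30: [28, 34, 28, 34]
t=31: [30, 23, 30, 23]
t=32: [36, 44, 36, 44]
t=33: [12, 12, 12, 12]
t=34: [36, 36, 36, 36]
t=35: [12, 12, 12, 12]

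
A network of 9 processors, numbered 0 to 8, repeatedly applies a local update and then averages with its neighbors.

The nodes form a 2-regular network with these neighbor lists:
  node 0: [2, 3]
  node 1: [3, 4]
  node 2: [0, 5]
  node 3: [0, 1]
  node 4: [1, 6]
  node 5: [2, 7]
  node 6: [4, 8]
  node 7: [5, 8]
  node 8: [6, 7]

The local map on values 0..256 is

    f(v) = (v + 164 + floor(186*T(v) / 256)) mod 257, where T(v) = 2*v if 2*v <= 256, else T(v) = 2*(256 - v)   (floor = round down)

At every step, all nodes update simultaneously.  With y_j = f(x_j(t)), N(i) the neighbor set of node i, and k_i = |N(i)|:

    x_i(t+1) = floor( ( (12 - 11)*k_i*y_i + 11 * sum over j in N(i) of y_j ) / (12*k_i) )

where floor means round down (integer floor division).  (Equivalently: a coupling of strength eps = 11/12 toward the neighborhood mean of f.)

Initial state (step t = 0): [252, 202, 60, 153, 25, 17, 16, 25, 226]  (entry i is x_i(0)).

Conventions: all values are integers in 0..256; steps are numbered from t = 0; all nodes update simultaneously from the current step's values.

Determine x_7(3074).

Simulating step by step:
t=0: [252, 202, 60, 153, 25, 17, 16, 25, 226]
t=1: [134, 214, 173, 178, 197, 144, 200, 193, 210]
t=2: [200, 192, 214, 199, 185, 196, 186, 197, 188]
t=3: [185, 191, 188, 189, 193, 185, 194, 191, 191]
t=4: [193, 192, 194, 193, 191, 192, 191, 193, 191]
t=5: [191, 191, 191, 191, 192, 191, 192, 191, 191]
t=6: [192, 192, 192, 192, 192, 192, 192, 192, 192]
t=7: [192, 192, 192, 192, 192, 192, 192, 192, 192]

Answer: x_7(3074) = 192
Key observation: The state at step 6, [192, 192, 192, 192, 192, 192, 192, 192, 192], reappears at step 7: the system is in a cycle of period 1 from step 6 on.  Therefore the state at step 3074 equals the state at step 6 + ((3074 - 6) mod 1) = 6, which is [192, 192, 192, 192, 192, 192, 192, 192, 192].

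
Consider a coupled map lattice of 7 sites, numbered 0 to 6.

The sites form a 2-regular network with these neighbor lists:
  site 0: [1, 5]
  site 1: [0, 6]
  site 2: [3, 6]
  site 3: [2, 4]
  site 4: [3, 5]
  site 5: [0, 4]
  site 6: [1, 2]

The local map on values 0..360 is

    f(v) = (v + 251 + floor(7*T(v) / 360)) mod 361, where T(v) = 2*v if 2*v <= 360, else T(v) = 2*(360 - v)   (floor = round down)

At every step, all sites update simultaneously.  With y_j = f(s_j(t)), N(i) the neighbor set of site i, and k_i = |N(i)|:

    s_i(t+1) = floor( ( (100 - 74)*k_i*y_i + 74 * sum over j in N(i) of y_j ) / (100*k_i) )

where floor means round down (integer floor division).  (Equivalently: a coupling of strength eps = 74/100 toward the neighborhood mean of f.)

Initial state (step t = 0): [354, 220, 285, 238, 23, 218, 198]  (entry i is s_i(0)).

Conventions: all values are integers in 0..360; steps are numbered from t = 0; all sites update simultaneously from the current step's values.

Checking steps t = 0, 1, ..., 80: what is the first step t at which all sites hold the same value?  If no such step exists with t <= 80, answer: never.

Simulating step by step:
t=0: [354, 220, 285, 238, 23, 218, 198]  (not all equal)
t=1: [147, 154, 129, 201, 161, 221, 132]  (not all equal)
t=2: [71, 38, 52, 55, 93, 66, 34]  (not all equal)
t=3: [309, 301, 299, 321, 322, 331, 294]  (not all equal)
t=4: [205, 193, 196, 204, 215, 210, 190]  (not all equal)
t=5: [98, 92, 92, 100, 104, 105, 89]  (not all equal)
t=6: [352, 347, 347, 352, 357, 356, 345]  (not all equal)
t=7: [241, 238, 238, 242, 244, 244, 236]  (not all equal)
t=8: [135, 132, 132, 135, 137, 136, 131]  (not all equal)
t=9: [29, 27, 27, 29, 30, 31, 26]  (not all equal)
t=10: [281, 279, 279, 280, 282, 281, 278]  (not all equal)
t=11: [173, 172, 172, 173, 173, 174, 171]  (not all equal)
t=12: [69, 68, 68, 68, 69, 69, 67]  (not all equal)
t=13: [321, 321, 320, 321, 321, 322, 320]  (not all equal)
t=14: [212, 211, 211, 211, 212, 212, 211]  (not all equal)
t=15: [106, 106, 106, 106, 106, 107, 106]  (not all equal)
t=16: [0, 0, 0, 0, 0, 0, 0]  (all equal)

Answer: 16
Key observation: Synchronization is absorbing here: once all sites are equal they stay equal, and step 16 is the first all-equal step.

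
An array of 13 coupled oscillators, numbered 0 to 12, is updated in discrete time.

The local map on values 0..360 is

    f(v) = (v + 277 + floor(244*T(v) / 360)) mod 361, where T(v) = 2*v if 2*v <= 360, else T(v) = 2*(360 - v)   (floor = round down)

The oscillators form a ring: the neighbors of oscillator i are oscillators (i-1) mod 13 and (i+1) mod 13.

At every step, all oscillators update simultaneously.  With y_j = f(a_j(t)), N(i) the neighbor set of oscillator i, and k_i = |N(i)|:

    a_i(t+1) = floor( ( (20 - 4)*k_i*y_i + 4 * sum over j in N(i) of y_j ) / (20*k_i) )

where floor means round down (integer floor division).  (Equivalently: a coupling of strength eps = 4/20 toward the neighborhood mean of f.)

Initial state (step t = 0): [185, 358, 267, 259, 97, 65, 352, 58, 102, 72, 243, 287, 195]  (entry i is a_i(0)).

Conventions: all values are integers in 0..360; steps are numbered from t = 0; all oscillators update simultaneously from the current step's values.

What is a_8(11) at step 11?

Simulating step by step:
t=0: [185, 358, 267, 259, 97, 65, 352, 58, 102, 72, 243, 287, 195]
t=1: [331, 285, 305, 294, 153, 97, 234, 85, 138, 115, 292, 305, 331]
t=2: [287, 299, 296, 296, 265, 174, 282, 148, 223, 202, 288, 294, 286]
t=3: [300, 297, 297, 299, 309, 321, 301, 273, 318, 328, 303, 299, 301]
t=4: [297, 297, 297, 296, 293, 290, 296, 303, 291, 288, 295, 296, 296]
t=5: [298, 298, 298, 298, 299, 299, 298, 296, 299, 300, 299, 298, 298]
t=6: [298, 298, 298, 297, 297, 297, 297, 297, 297, 297, 297, 297, 298]
t=7: [298, 298, 298, 298, 298, 298, 298, 298, 298, 298, 298, 298, 298]
t=8: [298, 298, 298, 298, 298, 298, 298, 298, 298, 298, 298, 298, 298]
t=9: [298, 298, 298, 298, 298, 298, 298, 298, 298, 298, 298, 298, 298]
t=10: [298, 298, 298, 298, 298, 298, 298, 298, 298, 298, 298, 298, 298]
t=11: [298, 298, 298, 298, 298, 298, 298, 298, 298, 298, 298, 298, 298]

Answer: a_8(11) = 298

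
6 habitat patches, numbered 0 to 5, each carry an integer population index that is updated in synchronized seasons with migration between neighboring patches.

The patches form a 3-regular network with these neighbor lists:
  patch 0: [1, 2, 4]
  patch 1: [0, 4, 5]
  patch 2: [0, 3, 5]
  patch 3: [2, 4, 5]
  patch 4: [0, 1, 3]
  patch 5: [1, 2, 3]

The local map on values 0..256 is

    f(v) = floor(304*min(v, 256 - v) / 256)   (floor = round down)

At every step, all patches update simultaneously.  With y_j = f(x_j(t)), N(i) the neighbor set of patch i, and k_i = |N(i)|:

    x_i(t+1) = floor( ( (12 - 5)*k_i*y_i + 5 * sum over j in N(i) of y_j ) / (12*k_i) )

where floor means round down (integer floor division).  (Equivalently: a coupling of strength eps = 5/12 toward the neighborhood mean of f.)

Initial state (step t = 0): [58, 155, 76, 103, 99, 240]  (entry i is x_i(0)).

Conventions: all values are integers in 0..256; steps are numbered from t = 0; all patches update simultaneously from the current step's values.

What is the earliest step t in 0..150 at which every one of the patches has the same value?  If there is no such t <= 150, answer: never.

Answer: 16
Key observation: Synchronization is absorbing here: once all patches are equal they stay equal, and step 16 is the first all-equal step.

Derivation:
t=0: [58, 155, 76, 103, 99, 240]  (not all equal)
t=1: [84, 97, 81, 102, 111, 57]  (not all equal)
t=2: [105, 108, 95, 111, 122, 85]  (not all equal)
t=3: [125, 125, 114, 125, 137, 109]  (not all equal)
t=4: [145, 144, 137, 142, 143, 135]  (not all equal)
t=5: [133, 134, 139, 136, 133, 140]  (not all equal)
t=6: [144, 143, 139, 141, 145, 138]  (not all equal)
t=7: [133, 134, 137, 136, 132, 138]  (not all equal)
t=8: [145, 144, 141, 142, 145, 140]  (not all equal)
t=9: [131, 133, 135, 134, 131, 136]  (not all equal)
t=10: [147, 146, 143, 144, 147, 142]  (not all equal)
t=11: [129, 130, 133, 132, 129, 133]  (not all equal)
t=12: [149, 148, 146, 147, 149, 146]  (not all equal)
t=13: [127, 128, 129, 129, 127, 129]  (not all equal)
t=14: [150, 151, 150, 150, 150, 150]  (not all equal)
t=15: [124, 124, 125, 125, 124, 124]  (not all equal)
t=16: [147, 147, 147, 147, 147, 147]  (all equal)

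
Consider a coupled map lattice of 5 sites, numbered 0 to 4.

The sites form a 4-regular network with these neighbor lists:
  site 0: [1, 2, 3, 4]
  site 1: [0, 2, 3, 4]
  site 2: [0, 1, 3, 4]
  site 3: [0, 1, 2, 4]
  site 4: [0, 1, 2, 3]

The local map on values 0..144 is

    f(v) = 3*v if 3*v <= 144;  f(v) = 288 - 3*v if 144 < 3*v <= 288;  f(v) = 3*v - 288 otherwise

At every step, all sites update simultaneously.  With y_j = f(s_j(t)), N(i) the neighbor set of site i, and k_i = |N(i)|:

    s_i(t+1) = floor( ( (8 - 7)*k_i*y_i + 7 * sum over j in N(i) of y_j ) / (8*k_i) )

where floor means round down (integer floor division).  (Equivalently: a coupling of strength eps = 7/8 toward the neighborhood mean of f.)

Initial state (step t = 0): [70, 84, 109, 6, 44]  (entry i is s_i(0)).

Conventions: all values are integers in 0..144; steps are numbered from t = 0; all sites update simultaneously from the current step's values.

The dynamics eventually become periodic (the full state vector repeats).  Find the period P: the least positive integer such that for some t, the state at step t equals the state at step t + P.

Simulating step by step:
t=0: [70, 84, 109, 6, 44]
t=1: [58, 62, 62, 64, 53]
t=2: [108, 109, 109, 109, 106]
t=3: [36, 36, 36, 36, 37]
t=4: [108, 108, 108, 108, 108]
t=5: [36, 36, 36, 36, 36]
t=6: [108, 108, 108, 108, 108]

Answer: 2
Key observation: The state at step 4, [108, 108, 108, 108, 108], reappears at step 6 — and no state repeats earlier — so the cycle the system enters has period 2.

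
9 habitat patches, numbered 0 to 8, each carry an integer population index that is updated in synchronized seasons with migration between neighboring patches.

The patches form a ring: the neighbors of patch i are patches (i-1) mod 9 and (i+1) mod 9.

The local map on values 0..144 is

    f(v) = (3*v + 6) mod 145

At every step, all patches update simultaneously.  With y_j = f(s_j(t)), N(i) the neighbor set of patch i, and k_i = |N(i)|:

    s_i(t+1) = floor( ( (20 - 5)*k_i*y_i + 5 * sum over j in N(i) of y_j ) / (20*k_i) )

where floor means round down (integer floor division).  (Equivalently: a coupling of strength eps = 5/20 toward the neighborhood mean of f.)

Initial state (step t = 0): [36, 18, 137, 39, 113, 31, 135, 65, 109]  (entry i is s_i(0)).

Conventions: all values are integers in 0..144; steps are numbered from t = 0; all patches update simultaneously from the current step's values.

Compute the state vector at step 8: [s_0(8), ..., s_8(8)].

Simulating step by step:
t=0: [36, 18, 137, 39, 113, 31, 135, 65, 109]
t=1: [98, 75, 118, 115, 69, 96, 110, 62, 53]
t=2: [20, 74, 70, 63, 59, 17, 40, 43, 22]
t=3: [68, 79, 69, 51, 41, 63, 118, 126, 79]
t=4: [73, 90, 65, 35, 104, 62, 70, 91, 93]
t=5: [93, 115, 72, 93, 40, 47, 75, 126, 131]
t=6: [126, 72, 82, 130, 112, 28, 76, 94, 111]
t=7: [86, 82, 103, 99, 63, 85, 95, 124, 66]
t=8: [110, 98, 33, 19, 53, 93, 26, 73, 70]

Answer: [110, 98, 33, 19, 53, 93, 26, 73, 70]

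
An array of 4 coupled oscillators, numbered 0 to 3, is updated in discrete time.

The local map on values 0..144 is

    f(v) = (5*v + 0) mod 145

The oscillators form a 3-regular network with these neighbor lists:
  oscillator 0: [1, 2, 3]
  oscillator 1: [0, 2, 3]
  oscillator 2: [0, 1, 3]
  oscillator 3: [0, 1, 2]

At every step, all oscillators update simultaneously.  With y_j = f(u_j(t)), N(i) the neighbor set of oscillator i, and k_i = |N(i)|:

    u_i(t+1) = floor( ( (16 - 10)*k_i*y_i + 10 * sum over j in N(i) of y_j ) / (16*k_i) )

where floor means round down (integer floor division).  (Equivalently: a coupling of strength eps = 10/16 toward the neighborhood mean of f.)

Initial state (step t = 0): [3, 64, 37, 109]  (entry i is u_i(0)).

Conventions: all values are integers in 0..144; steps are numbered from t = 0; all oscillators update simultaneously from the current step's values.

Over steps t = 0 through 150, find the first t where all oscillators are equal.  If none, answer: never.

Simulating step by step:
t=0: [3, 64, 37, 109]  (not all equal)
t=1: [43, 45, 47, 58]  (not all equal)
t=2: [61, 63, 65, 50]  (not all equal)
t=3: [40, 41, 43, 55]  (not all equal)
t=4: [74, 75, 77, 87]  (not all equal)
t=5: [67, 68, 70, 54]  (not all equal)
t=6: [65, 66, 68, 79]  (not all equal)
t=7: [53, 54, 56, 65]  (not all equal)
t=8: [106, 107, 108, 92]  (not all equal)
t=9: [83, 84, 85, 71]  (not all equal)
t=10: [115, 116, 117, 105]  (not all equal)
t=11: [72, 48, 49, 63]  (not all equal)
t=12: [72, 76, 77, 64]  (not all equal)
t=13: [71, 74, 75, 64]  (not all equal)
t=14: [65, 67, 68, 59]  (not all equal)
t=15: [33, 35, 36, 28]  (not all equal)
t=16: [50, 51, 52, 70]  (not all equal)
t=17: [98, 99, 100, 91]  (not all equal)
t=18: [50, 51, 52, 45]  (not all equal)
t=19: [102, 103, 104, 98]  (not all equal)
t=20: [73, 74, 75, 70]  (not all equal)
t=21: [75, 75, 76, 72]  (not all equal)
t=22: [82, 82, 83, 80]  (not all equal)
t=23: [118, 118, 119, 117]  (not all equal)
t=24: [10, 10, 10, 9]  (not all equal)
t=25: [48, 48, 48, 48]  (all equal)

Answer: 25
Key observation: Synchronization is absorbing here: once all oscillators are equal they stay equal, and step 25 is the first all-equal step.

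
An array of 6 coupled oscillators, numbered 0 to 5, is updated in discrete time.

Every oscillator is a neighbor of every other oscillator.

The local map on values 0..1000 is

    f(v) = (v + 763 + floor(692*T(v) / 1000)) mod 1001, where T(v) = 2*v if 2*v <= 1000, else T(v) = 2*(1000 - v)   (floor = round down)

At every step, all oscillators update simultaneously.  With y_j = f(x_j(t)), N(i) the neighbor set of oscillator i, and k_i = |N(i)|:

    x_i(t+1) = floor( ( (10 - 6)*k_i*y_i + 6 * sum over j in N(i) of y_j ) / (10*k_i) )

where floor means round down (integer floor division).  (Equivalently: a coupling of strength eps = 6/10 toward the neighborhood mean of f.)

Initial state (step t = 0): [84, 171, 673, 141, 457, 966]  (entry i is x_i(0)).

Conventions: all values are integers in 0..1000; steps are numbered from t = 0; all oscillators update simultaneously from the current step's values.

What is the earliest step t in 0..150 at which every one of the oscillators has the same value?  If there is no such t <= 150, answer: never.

Simulating step by step:
t=0: [84, 171, 673, 141, 457, 966]  (not all equal)
t=1: [718, 496, 697, 476, 687, 666]  (not all equal)
t=2: [886, 907, 889, 894, 890, 892]  (not all equal)
t=3: [803, 800, 802, 802, 802, 802]  (not all equal)
t=4: [837, 837, 837, 837, 837, 837]  (all equal)

Answer: 4
Key observation: Synchronization is absorbing here: once all oscillators are equal they stay equal, and step 4 is the first all-equal step.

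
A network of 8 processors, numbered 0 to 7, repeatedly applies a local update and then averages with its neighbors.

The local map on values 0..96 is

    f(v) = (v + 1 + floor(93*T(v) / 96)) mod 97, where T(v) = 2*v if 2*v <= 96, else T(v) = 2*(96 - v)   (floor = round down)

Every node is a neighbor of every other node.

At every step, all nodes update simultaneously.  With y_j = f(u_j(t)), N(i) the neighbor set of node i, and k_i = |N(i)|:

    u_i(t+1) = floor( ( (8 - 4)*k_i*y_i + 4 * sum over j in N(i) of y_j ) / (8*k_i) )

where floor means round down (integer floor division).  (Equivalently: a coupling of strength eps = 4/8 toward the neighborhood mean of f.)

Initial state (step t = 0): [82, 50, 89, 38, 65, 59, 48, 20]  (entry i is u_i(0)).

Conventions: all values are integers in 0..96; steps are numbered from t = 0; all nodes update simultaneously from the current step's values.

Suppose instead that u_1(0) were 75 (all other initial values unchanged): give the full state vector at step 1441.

Answer: [9, 9, 9, 9, 9, 9, 9, 9]
Key observation: The state at step 28, [15, 15, 15, 15, 15, 15, 15, 15], reappears at step 34: the system is in a cycle of period 6 from step 28 on.  Therefore the state at step 1441 equals the state at step 28 + ((1441 - 28) mod 6) = 31, which is [9, 9, 9, 9, 9, 9, 9, 9].

Derivation:
t=0: [82, 75, 89, 38, 65, 59, 48, 20]
t=1: [21, 23, 18, 22, 28, 30, 35, 41]
t=2: [58, 61, 54, 60, 67, 70, 34, 42]
t=3: [30, 29, 32, 29, 27, 26, 17, 27]
t=4: [84, 82, 86, 82, 80, 78, 67, 80]
t=5: [13, 14, 12, 14, 14, 15, 20, 14]
t=6: [41, 42, 40, 42, 42, 44, 50, 42]
t=7: [26, 27, 25, 27, 27, 30, 34, 27]
t=8: [73, 74, 71, 74, 74, 78, 41, 74]
t=9: [20, 20, 21, 20, 20, 18, 22, 20]
t=10: [59, 59, 60, 59, 59, 56, 61, 59]
t=11: [34, 34, 33, 34, 34, 35, 33, 34]
t=12: [2, 2, 1, 2, 2, 4, 1, 2]
t=13: [6, 6, 4, 6, 6, 8, 4, 6]
t=14: [17, 17, 15, 17, 17, 20, 15, 17]
t=15: [49, 49, 47, 49, 49, 53, 47, 49]
t=16: [43, 43, 42, 43, 43, 41, 42, 43]
t=17: [29, 29, 27, 29, 29, 26, 27, 29]
t=18: [84, 84, 81, 84, 84, 80, 81, 84]
t=19: [11, 11, 13, 11, 11, 13, 13, 11]
t=20: [34, 34, 36, 34, 34, 36, 36, 34]
t=21: [4, 4, 6, 4, 4, 6, 6, 4]
t=22: [13, 13, 15, 13, 13, 15, 15, 13]
t=23: [40, 40, 42, 40, 40, 42, 42, 40]
t=24: [22, 22, 24, 22, 22, 24, 24, 22]
t=25: [66, 66, 68, 66, 66, 68, 68, 66]
t=26: [27, 27, 26, 27, 27, 26, 26, 27]
t=27: [79, 79, 78, 79, 79, 78, 78, 79]
t=28: [15, 15, 15, 15, 15, 15, 15, 15]
t=29: [45, 45, 45, 45, 45, 45, 45, 45]
t=30: [36, 36, 36, 36, 36, 36, 36, 36]
t=31: [9, 9, 9, 9, 9, 9, 9, 9]
t=32: [27, 27, 27, 27, 27, 27, 27, 27]
t=33: [80, 80, 80, 80, 80, 80, 80, 80]
t=34: [15, 15, 15, 15, 15, 15, 15, 15]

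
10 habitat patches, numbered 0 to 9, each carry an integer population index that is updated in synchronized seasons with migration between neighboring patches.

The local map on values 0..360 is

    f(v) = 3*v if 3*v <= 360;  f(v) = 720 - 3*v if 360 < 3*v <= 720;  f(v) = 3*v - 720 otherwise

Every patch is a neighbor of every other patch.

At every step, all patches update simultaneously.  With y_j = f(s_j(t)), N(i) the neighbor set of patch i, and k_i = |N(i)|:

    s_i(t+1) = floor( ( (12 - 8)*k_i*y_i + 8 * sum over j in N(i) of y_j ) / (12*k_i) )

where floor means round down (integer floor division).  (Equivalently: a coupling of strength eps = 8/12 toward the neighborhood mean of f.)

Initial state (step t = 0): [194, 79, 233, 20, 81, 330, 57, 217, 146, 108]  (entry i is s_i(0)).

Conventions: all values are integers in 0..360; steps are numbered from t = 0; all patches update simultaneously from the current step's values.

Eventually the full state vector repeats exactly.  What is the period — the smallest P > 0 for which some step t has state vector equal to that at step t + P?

Answer: 4
Key observation: The state at step 26, [252, 252, 252, 252, 253, 253, 252, 252, 253, 253], reappears at step 30 — and no state repeats earlier — so the cycle the system enters has period 4.

Derivation:
t=0: [194, 79, 233, 20, 81, 330, 57, 217, 146, 108]
t=1: [170, 195, 139, 150, 197, 204, 178, 152, 207, 218]
t=2: [185, 166, 209, 201, 164, 159, 179, 199, 156, 148]
t=3: [183, 198, 165, 171, 200, 203, 188, 172, 206, 212]
t=4: [155, 144, 169, 165, 142, 140, 152, 164, 138, 133]
t=5: [265, 274, 254, 257, 275, 277, 268, 258, 278, 282]
t=6: [83, 90, 74, 77, 91, 92, 85, 78, 93, 96]
t=7: [255, 260, 248, 250, 261, 262, 257, 251, 263, 265]
t=8: [49, 53, 44, 46, 54, 55, 51, 46, 56, 57]
t=9: [151, 154, 147, 149, 155, 156, 153, 149, 157, 157]
t=10: [263, 260, 266, 264, 259, 259, 261, 264, 258, 258]
t=11: [65, 62, 67, 65, 61, 61, 63, 65, 61, 61]
t=12: [190, 188, 192, 190, 187, 187, 189, 190, 187, 187]
t=13: [152, 154, 151, 152, 155, 155, 153, 152, 155, 155]
t=14: [260, 259, 261, 260, 258, 258, 260, 260, 258, 258]
t=15: [58, 57, 59, 58, 56, 56, 58, 58, 56, 56]
t=16: [172, 171, 173, 172, 170, 170, 172, 172, 170, 170]
t=17: [205, 206, 205, 205, 207, 207, 205, 205, 207, 207]
t=18: [103, 102, 103, 103, 101, 101, 103, 103, 101, 101]
t=19: [307, 306, 307, 307, 305, 305, 307, 307, 305, 305]
t=20: [199, 198, 199, 199, 197, 197, 199, 199, 197, 197]
t=21: [125, 125, 125, 125, 126, 126, 125, 125, 126, 126]
t=22: [344, 344, 344, 344, 343, 343, 344, 344, 343, 343]
t=23: [311, 311, 311, 311, 310, 310, 311, 311, 310, 310]
t=24: [212, 212, 212, 212, 211, 211, 212, 212, 211, 211]
t=25: [84, 84, 84, 84, 85, 85, 84, 84, 85, 85]
t=26: [252, 252, 252, 252, 253, 253, 252, 252, 253, 253]
t=27: [36, 36, 36, 36, 37, 37, 36, 36, 37, 37]
t=28: [108, 108, 108, 108, 109, 109, 108, 108, 109, 109]
t=29: [324, 324, 324, 324, 325, 325, 324, 324, 325, 325]
t=30: [252, 252, 252, 252, 253, 253, 252, 252, 253, 253]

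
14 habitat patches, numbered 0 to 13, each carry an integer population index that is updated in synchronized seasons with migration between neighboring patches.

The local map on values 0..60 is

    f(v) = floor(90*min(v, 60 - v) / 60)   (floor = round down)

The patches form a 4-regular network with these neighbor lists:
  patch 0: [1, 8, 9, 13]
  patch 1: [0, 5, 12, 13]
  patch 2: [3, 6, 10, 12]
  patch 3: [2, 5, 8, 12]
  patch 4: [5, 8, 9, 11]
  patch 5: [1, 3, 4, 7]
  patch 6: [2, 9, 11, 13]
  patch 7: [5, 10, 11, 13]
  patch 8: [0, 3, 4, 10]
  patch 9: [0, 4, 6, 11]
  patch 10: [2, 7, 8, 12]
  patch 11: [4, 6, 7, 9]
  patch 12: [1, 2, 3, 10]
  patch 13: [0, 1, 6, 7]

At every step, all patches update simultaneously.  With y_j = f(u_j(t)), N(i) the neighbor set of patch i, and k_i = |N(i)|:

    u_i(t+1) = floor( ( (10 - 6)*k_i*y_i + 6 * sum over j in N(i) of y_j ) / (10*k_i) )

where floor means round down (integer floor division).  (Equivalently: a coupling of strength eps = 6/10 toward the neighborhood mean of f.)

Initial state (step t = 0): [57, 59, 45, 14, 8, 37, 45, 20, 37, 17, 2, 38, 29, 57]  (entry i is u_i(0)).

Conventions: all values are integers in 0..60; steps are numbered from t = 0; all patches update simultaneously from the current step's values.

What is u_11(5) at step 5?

Simulating step by step:
t=0: [57, 59, 45, 14, 8, 37, 45, 20, 37, 17, 2, 38, 29, 57]
t=1: [11, 13, 22, 28, 23, 23, 21, 23, 19, 20, 20, 26, 24, 10]
t=2: [20, 22, 34, 36, 33, 32, 29, 31, 29, 30, 31, 34, 33, 21]
t=3: [34, 34, 39, 39, 41, 39, 40, 40, 39, 40, 41, 41, 38, 34]
t=4: [36, 36, 30, 31, 29, 31, 31, 30, 31, 30, 29, 28, 32, 36]
t=5: [38, 37, 43, 43, 43, 42, 42, 42, 41, 42, 43, 43, 41, 38]

Answer: u_11(5) = 43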